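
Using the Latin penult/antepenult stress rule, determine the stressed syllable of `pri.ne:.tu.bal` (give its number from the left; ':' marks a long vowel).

2

Classical Latin: stress the penult if heavy (long vowel or closed), else the antepenult.
Weights: 2 ne: H, 3 tu L, 4 bal H.
The penult (syllable 3, tu) is light, so stress falls on the antepenult (syllable 2, ne:).
Stress on syllable 2: pri.ˈne:.tu.bal.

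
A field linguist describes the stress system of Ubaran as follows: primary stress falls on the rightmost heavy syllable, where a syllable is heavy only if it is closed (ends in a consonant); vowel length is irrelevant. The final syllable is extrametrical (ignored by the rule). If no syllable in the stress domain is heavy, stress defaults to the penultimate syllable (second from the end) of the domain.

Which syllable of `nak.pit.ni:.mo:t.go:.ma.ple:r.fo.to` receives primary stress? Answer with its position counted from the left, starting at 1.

The final syllable (9, to) is extrametrical; the stress domain is syllables 1–8.
Weights: 1 nak H, 2 pit H, 3 ni: L, 4 mo:t H, 5 go: L, 6 ma L, 7 ple:r H, 8 fo L.
Heavy syllables in the domain: 1, 2, 4, 7. The rightmost is syllable 7 (ple:r).
Primary stress: syllable 7 → nak.pit.ni:.mo:t.go:.ma.ˈple:r.fo.to.

7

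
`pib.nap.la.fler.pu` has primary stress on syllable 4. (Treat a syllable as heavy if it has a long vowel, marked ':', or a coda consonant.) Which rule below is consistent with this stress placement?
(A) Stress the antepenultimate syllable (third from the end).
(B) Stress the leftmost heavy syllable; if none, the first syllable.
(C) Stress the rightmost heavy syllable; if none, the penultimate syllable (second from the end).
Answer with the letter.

Rule A → syllable 3 (observed: 4).
Rule B → syllable 1 (observed: 4).
Rule C → syllable 4 ✓.

C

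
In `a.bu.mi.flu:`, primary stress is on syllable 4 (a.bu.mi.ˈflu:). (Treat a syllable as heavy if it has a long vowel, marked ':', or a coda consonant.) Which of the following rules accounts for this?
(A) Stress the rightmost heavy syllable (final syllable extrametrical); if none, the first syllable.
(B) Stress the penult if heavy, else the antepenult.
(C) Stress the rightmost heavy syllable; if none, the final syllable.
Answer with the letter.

C

Rule A → syllable 1 (observed: 4).
Rule B → syllable 2 (observed: 4).
Rule C → syllable 4 ✓.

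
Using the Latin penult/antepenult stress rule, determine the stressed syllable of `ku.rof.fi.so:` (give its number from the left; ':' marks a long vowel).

Classical Latin: stress the penult if heavy (long vowel or closed), else the antepenult.
Weights: 2 rof H, 3 fi L, 4 so: H.
The penult (syllable 3, fi) is light, so stress falls on the antepenult (syllable 2, rof).
Stress on syllable 2: ku.ˈrof.fi.so:.

2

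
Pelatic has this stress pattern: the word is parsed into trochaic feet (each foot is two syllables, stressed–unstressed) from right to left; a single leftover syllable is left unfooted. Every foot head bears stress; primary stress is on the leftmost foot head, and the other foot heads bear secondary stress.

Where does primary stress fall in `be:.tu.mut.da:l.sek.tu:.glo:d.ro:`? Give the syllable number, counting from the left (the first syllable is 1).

Parse right to left into trochaic (ˈσσ) feet: (ˈbe:.tu) (ˈmut.da:l) (ˈsek.tu:) (ˈglo:d.ro:).
Foot heads (stressed positions): 1, 3, 5, 7.
End Rule Leftmost: primary stress on the leftmost head = syllable 1.
Primary stress: syllable 1 → ˈbe:.tu.mut.da:l.sek.tu:.glo:d.ro:.

1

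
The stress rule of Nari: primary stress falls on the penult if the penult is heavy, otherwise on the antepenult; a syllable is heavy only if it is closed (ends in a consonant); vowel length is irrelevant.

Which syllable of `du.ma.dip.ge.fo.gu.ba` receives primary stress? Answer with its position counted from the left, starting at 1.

Weights: 5 fo L, 6 gu L, 7 ba L.
The penult (syllable 6, gu) is light, so stress falls on the antepenult (syllable 5, fo).
Primary stress: syllable 5 → du.ma.dip.ge.ˈfo.gu.ba.

5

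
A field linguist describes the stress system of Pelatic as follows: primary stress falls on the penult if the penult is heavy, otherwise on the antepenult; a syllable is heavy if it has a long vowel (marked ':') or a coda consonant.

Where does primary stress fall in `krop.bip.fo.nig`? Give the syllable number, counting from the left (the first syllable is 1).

Weights: 2 bip H, 3 fo L, 4 nig H.
The penult (syllable 3, fo) is light, so stress falls on the antepenult (syllable 2, bip).
Primary stress: syllable 2 → krop.ˈbip.fo.nig.

2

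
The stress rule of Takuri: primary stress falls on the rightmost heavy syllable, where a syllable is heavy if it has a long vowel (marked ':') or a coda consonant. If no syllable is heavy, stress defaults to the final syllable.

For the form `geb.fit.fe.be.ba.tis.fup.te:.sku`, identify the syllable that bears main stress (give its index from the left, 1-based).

Weights: 1 geb H, 2 fit H, 3 fe L, 4 be L, 5 ba L, 6 tis H, 7 fup H, 8 te: H, 9 sku L.
Heavy syllables in the domain: 1, 2, 6, 7, 8. The rightmost is syllable 8 (te:).
Primary stress: syllable 8 → geb.fit.fe.be.ba.tis.fup.ˈte:.sku.

8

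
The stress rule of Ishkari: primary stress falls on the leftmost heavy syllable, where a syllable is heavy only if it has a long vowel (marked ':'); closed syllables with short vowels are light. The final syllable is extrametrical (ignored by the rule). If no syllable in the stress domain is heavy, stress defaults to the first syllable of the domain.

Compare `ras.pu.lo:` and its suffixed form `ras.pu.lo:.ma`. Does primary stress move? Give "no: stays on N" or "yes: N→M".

Base `ras.pu.lo:` (3 syllables):
  The final syllable (3, lo:) is extrametrical; the stress domain is syllables 1–2.
  Weights: 1 ras L, 2 pu L.
  No heavy syllable in the domain; default to the first syllable of the domain = syllable 1.
  → primary stress on syllable 1.
Suffixed `ras.pu.lo:.ma` (4 syllables):
  The final syllable (4, ma) is extrametrical; the stress domain is syllables 1–3.
  Weights: 1 ras L, 2 pu L, 3 lo: H.
  Heavy syllables in the domain: 3. The leftmost is syllable 3 (lo:).
  → primary stress on syllable 3.

yes: 1→3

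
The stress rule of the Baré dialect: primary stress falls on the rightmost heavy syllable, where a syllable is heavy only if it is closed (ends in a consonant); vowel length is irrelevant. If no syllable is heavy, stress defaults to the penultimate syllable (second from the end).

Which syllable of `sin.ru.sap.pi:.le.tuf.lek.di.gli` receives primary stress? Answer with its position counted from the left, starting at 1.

Weights: 1 sin H, 2 ru L, 3 sap H, 4 pi: L, 5 le L, 6 tuf H, 7 lek H, 8 di L, 9 gli L.
Heavy syllables in the domain: 1, 3, 6, 7. The rightmost is syllable 7 (lek).
Primary stress: syllable 7 → sin.ru.sap.pi:.le.tuf.ˈlek.di.gli.

7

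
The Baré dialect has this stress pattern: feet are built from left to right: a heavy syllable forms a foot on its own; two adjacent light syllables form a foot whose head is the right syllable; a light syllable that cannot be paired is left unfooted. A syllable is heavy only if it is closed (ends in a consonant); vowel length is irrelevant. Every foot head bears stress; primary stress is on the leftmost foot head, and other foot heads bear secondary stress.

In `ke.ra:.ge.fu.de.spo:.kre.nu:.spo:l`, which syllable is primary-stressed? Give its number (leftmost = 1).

Weights: 1 ke L, 2 ra: L, 3 ge L, 4 fu L, 5 de L, 6 spo: L, 7 kre L, 8 nu: L, 9 spo:l H.
Parse left to right (heavy = foot alone; LL = one foot; stranded L unfooted): (ke.ˈra:) (ge.ˈfu) (de.ˈspo:) (kre.ˈnu:) (ˈspo:l).
Foot heads: 2, 4, 6, 8, 9.
Primary stress on the leftmost head = syllable 2.
Primary stress: syllable 2 → ke.ˈra:.ge.fu.de.spo:.kre.nu:.spo:l.

2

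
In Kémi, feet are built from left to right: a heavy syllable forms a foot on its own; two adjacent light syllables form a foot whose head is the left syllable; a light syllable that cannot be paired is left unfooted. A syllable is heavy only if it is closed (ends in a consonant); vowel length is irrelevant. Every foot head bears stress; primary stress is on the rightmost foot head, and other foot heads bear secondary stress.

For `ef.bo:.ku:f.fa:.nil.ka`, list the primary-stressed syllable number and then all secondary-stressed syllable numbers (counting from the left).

Weights: 1 ef H, 2 bo: L, 3 ku:f H, 4 fa: L, 5 nil H, 6 ka L.
Parse left to right (heavy = foot alone; LL = one foot; stranded L unfooted): (ˈef) bo: (ˈku:f) fa: (ˈnil) ka.
Foot heads: 1, 3, 5.
Primary stress on the rightmost head = syllable 5.
Secondary stress on 1, 3: ˌef.bo:.ˌku:f.fa:.ˈnil.ka.

primary 5, secondary 1, 3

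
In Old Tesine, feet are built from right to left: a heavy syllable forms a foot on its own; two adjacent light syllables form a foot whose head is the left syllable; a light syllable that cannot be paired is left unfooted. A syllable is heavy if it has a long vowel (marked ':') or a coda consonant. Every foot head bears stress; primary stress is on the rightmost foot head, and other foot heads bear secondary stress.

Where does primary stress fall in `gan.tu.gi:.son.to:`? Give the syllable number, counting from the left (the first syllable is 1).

Weights: 1 gan H, 2 tu L, 3 gi: H, 4 son H, 5 to: H.
Parse right to left (heavy = foot alone; LL = one foot; stranded L unfooted): (ˈgan) tu (ˈgi:) (ˈson) (ˈto:).
Foot heads: 1, 3, 4, 5.
Primary stress on the rightmost head = syllable 5.
Primary stress: syllable 5 → gan.tu.gi:.son.ˈto:.

5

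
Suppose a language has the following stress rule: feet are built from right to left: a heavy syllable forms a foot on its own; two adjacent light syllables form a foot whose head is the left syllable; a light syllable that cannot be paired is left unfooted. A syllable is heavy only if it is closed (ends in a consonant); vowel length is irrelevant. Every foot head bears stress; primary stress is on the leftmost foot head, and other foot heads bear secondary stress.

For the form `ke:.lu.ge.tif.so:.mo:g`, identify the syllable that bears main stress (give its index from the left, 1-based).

2

Weights: 1 ke: L, 2 lu L, 3 ge L, 4 tif H, 5 so: L, 6 mo:g H.
Parse right to left (heavy = foot alone; LL = one foot; stranded L unfooted): ke: (ˈlu.ge) (ˈtif) so: (ˈmo:g).
Foot heads: 2, 4, 6.
Primary stress on the leftmost head = syllable 2.
Primary stress: syllable 2 → ke:.ˈlu.ge.tif.so:.mo:g.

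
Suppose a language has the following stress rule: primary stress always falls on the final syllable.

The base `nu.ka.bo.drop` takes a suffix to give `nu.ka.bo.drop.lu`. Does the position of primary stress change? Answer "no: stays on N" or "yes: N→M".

Base `nu.ka.bo.drop` (4 syllables):
  The word has 4 syllables; the final syllable is syllable 4 (drop).
  → primary stress on syllable 4.
Suffixed `nu.ka.bo.drop.lu` (5 syllables):
  The word has 5 syllables; the final syllable is syllable 5 (lu).
  → primary stress on syllable 5.

yes: 4→5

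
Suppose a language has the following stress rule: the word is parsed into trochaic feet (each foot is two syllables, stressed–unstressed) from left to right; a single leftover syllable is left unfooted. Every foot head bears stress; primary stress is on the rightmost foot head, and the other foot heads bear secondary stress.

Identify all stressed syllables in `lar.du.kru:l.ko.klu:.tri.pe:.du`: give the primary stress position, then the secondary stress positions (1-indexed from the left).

Parse left to right into trochaic (ˈσσ) feet: (ˈlar.du) (ˈkru:l.ko) (ˈklu:.tri) (ˈpe:.du).
Foot heads (stressed positions): 1, 3, 5, 7.
End Rule Rightmost: primary stress on the rightmost head = syllable 7.
Secondary stress on 1, 3, 5: ˌlar.du.ˌkru:l.ko.ˌklu:.tri.ˈpe:.du.

primary 7, secondary 1, 3, 5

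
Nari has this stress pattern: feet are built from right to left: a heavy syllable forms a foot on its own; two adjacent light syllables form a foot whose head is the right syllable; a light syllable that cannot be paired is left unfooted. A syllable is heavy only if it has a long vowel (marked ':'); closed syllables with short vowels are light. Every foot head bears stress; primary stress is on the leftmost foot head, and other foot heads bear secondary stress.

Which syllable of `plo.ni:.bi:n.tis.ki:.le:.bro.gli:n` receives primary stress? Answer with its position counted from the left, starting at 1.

2

Weights: 1 plo L, 2 ni: H, 3 bi:n H, 4 tis L, 5 ki: H, 6 le: H, 7 bro L, 8 gli:n H.
Parse right to left (heavy = foot alone; LL = one foot; stranded L unfooted): plo (ˈni:) (ˈbi:n) tis (ˈki:) (ˈle:) bro (ˈgli:n).
Foot heads: 2, 3, 5, 6, 8.
Primary stress on the leftmost head = syllable 2.
Primary stress: syllable 2 → plo.ˈni:.bi:n.tis.ki:.le:.bro.gli:n.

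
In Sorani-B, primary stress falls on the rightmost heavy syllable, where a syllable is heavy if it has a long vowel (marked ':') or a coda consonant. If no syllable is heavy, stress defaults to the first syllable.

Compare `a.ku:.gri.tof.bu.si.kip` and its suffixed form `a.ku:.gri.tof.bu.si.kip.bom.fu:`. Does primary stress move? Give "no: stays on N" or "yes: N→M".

yes: 7→9

Base `a.ku:.gri.tof.bu.si.kip` (7 syllables):
  Weights: 1 a L, 2 ku: H, 3 gri L, 4 tof H, 5 bu L, 6 si L, 7 kip H.
  Heavy syllables in the domain: 2, 4, 7. The rightmost is syllable 7 (kip).
  → primary stress on syllable 7.
Suffixed `a.ku:.gri.tof.bu.si.kip.bom.fu:` (9 syllables):
  Weights: 1 a L, 2 ku: H, 3 gri L, 4 tof H, 5 bu L, 6 si L, 7 kip H, 8 bom H, 9 fu: H.
  Heavy syllables in the domain: 2, 4, 7, 8, 9. The rightmost is syllable 9 (fu:).
  → primary stress on syllable 9.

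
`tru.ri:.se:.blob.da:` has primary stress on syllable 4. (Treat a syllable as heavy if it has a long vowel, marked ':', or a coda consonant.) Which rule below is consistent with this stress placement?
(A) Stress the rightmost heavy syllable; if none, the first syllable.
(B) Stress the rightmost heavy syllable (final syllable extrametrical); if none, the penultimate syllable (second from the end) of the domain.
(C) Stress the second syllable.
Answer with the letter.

Rule A → syllable 5 (observed: 4).
Rule B → syllable 4 ✓.
Rule C → syllable 2 (observed: 4).

B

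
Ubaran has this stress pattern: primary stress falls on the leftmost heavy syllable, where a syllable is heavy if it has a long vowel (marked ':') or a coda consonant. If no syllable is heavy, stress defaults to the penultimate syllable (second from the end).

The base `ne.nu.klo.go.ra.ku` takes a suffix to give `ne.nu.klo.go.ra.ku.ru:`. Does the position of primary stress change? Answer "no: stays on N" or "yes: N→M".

Base `ne.nu.klo.go.ra.ku` (6 syllables):
  Weights: 1 ne L, 2 nu L, 3 klo L, 4 go L, 5 ra L, 6 ku L.
  No heavy syllable in the domain; default to the penultimate syllable (second from the end) = syllable 5.
  → primary stress on syllable 5.
Suffixed `ne.nu.klo.go.ra.ku.ru:` (7 syllables):
  Weights: 1 ne L, 2 nu L, 3 klo L, 4 go L, 5 ra L, 6 ku L, 7 ru: H.
  Heavy syllables in the domain: 7. The leftmost is syllable 7 (ru:).
  → primary stress on syllable 7.

yes: 5→7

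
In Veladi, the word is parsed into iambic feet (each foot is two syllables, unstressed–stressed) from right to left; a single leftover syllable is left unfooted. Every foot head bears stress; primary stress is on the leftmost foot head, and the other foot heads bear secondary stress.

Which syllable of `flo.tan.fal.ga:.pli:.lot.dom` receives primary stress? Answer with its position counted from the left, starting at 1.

Parse right to left into iambic (σˈσ) feet: flo (tan.ˈfal) (ga:.ˈpli:) (lot.ˈdom). Syllable 1 is left unfooted.
Foot heads (stressed positions): 3, 5, 7.
End Rule Leftmost: primary stress on the leftmost head = syllable 3.
Primary stress: syllable 3 → flo.tan.ˈfal.ga:.pli:.lot.dom.

3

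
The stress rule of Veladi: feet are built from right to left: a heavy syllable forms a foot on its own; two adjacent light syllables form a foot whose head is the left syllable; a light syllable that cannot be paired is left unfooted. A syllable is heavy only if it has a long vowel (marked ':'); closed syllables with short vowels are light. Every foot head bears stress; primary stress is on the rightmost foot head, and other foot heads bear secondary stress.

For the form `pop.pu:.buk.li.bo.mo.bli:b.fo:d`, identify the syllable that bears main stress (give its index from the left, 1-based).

8

Weights: 1 pop L, 2 pu: H, 3 buk L, 4 li L, 5 bo L, 6 mo L, 7 bli:b H, 8 fo:d H.
Parse right to left (heavy = foot alone; LL = one foot; stranded L unfooted): pop (ˈpu:) (ˈbuk.li) (ˈbo.mo) (ˈbli:b) (ˈfo:d).
Foot heads: 2, 3, 5, 7, 8.
Primary stress on the rightmost head = syllable 8.
Primary stress: syllable 8 → pop.pu:.buk.li.bo.mo.bli:b.ˈfo:d.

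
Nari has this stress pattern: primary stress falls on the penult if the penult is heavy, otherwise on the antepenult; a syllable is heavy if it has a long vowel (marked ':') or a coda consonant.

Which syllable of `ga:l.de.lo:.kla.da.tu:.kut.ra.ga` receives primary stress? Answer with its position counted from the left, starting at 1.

7

Weights: 7 kut H, 8 ra L, 9 ga L.
The penult (syllable 8, ra) is light, so stress falls on the antepenult (syllable 7, kut).
Primary stress: syllable 7 → ga:l.de.lo:.kla.da.tu:.ˈkut.ra.ga.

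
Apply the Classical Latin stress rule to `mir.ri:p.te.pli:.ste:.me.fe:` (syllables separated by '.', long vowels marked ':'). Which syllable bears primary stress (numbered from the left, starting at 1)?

Classical Latin: stress the penult if heavy (long vowel or closed), else the antepenult.
Weights: 5 ste: H, 6 me L, 7 fe: H.
The penult (syllable 6, me) is light, so stress falls on the antepenult (syllable 5, ste:).
Stress on syllable 5: mir.ri:p.te.pli:.ˈste:.me.fe:.

5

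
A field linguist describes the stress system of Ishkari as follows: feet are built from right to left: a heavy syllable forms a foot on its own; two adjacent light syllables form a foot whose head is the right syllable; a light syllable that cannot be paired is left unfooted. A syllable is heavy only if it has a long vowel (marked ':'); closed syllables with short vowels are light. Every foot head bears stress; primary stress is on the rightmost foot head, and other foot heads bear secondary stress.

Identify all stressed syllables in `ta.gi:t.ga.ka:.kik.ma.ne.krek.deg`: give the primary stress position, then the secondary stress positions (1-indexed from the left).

Weights: 1 ta L, 2 gi:t H, 3 ga L, 4 ka: H, 5 kik L, 6 ma L, 7 ne L, 8 krek L, 9 deg L.
Parse right to left (heavy = foot alone; LL = one foot; stranded L unfooted): ta (ˈgi:t) ga (ˈka:) kik (ma.ˈne) (krek.ˈdeg).
Foot heads: 2, 4, 7, 9.
Primary stress on the rightmost head = syllable 9.
Secondary stress on 2, 4, 7: ta.ˌgi:t.ga.ˌka:.kik.ma.ˌne.krek.ˈdeg.

primary 9, secondary 2, 4, 7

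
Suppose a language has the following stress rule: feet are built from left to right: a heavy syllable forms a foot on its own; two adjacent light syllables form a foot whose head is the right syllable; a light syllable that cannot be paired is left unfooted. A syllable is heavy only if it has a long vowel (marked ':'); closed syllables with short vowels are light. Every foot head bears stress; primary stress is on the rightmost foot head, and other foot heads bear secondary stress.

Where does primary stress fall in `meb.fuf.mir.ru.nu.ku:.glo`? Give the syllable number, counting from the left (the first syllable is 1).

6

Weights: 1 meb L, 2 fuf L, 3 mir L, 4 ru L, 5 nu L, 6 ku: H, 7 glo L.
Parse left to right (heavy = foot alone; LL = one foot; stranded L unfooted): (meb.ˈfuf) (mir.ˈru) nu (ˈku:) glo.
Foot heads: 2, 4, 6.
Primary stress on the rightmost head = syllable 6.
Primary stress: syllable 6 → meb.fuf.mir.ru.nu.ˈku:.glo.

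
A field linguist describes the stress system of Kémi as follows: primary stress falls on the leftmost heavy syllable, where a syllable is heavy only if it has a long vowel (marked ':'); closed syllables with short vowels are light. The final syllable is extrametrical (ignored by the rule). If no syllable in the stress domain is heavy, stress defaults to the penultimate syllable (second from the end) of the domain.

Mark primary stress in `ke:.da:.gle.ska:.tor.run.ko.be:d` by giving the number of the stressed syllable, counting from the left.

1

The final syllable (8, be:d) is extrametrical; the stress domain is syllables 1–7.
Weights: 1 ke: H, 2 da: H, 3 gle L, 4 ska: H, 5 tor L, 6 run L, 7 ko L.
Heavy syllables in the domain: 1, 2, 4. The leftmost is syllable 1 (ke:).
Primary stress: syllable 1 → ˈke:.da:.gle.ska:.tor.run.ko.be:d.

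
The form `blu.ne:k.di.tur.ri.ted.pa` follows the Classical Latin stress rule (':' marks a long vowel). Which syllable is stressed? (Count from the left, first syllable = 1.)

6

Classical Latin: stress the penult if heavy (long vowel or closed), else the antepenult.
Weights: 5 ri L, 6 ted H, 7 pa L.
The penult (syllable 6, ted) is heavy, so it takes stress.
Stress on syllable 6: blu.ne:k.di.tur.ri.ˈted.pa.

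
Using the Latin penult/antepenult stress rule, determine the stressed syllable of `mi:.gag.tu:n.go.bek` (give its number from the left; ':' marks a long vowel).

Classical Latin: stress the penult if heavy (long vowel or closed), else the antepenult.
Weights: 3 tu:n H, 4 go L, 5 bek H.
The penult (syllable 4, go) is light, so stress falls on the antepenult (syllable 3, tu:n).
Stress on syllable 3: mi:.gag.ˈtu:n.go.bek.

3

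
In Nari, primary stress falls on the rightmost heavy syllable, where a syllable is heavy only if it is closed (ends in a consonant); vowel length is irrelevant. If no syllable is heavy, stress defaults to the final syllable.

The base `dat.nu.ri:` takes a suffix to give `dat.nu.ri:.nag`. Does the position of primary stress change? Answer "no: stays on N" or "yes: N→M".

Base `dat.nu.ri:` (3 syllables):
  Weights: 1 dat H, 2 nu L, 3 ri: L.
  Heavy syllables in the domain: 1. The rightmost is syllable 1 (dat).
  → primary stress on syllable 1.
Suffixed `dat.nu.ri:.nag` (4 syllables):
  Weights: 1 dat H, 2 nu L, 3 ri: L, 4 nag H.
  Heavy syllables in the domain: 1, 4. The rightmost is syllable 4 (nag).
  → primary stress on syllable 4.

yes: 1→4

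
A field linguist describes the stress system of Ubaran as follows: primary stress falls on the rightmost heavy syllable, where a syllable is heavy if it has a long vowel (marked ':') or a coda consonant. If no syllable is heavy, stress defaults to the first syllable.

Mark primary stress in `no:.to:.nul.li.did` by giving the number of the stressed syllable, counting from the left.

Weights: 1 no: H, 2 to: H, 3 nul H, 4 li L, 5 did H.
Heavy syllables in the domain: 1, 2, 3, 5. The rightmost is syllable 5 (did).
Primary stress: syllable 5 → no:.to:.nul.li.ˈdid.

5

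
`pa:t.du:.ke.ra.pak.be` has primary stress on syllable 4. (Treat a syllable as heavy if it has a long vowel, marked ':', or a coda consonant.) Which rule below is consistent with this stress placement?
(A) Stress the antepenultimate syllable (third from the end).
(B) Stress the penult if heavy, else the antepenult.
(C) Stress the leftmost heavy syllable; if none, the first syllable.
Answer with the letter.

Rule A → syllable 4 ✓.
Rule B → syllable 5 (observed: 4).
Rule C → syllable 1 (observed: 4).

A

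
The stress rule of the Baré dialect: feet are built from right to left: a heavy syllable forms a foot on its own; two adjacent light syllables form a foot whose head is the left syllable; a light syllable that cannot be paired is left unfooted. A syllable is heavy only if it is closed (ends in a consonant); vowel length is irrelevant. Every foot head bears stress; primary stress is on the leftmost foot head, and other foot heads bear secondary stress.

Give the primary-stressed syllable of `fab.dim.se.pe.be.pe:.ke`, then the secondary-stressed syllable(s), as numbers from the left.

primary 1, secondary 2, 4, 6

Weights: 1 fab H, 2 dim H, 3 se L, 4 pe L, 5 be L, 6 pe: L, 7 ke L.
Parse right to left (heavy = foot alone; LL = one foot; stranded L unfooted): (ˈfab) (ˈdim) se (ˈpe.be) (ˈpe:.ke).
Foot heads: 1, 2, 4, 6.
Primary stress on the leftmost head = syllable 1.
Secondary stress on 2, 4, 6: ˈfab.ˌdim.se.ˌpe.be.ˌpe:.ke.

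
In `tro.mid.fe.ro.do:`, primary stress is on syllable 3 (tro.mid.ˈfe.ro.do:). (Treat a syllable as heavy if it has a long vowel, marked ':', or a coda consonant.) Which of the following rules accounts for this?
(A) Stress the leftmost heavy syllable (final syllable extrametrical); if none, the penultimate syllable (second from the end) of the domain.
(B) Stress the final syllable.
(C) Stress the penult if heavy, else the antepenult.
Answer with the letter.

C

Rule A → syllable 2 (observed: 3).
Rule B → syllable 5 (observed: 3).
Rule C → syllable 3 ✓.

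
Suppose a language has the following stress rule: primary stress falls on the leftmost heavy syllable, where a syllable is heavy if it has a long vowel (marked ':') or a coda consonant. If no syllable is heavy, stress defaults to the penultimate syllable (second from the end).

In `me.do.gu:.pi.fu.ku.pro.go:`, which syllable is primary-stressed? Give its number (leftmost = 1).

3

Weights: 1 me L, 2 do L, 3 gu: H, 4 pi L, 5 fu L, 6 ku L, 7 pro L, 8 go: H.
Heavy syllables in the domain: 3, 8. The leftmost is syllable 3 (gu:).
Primary stress: syllable 3 → me.do.ˈgu:.pi.fu.ku.pro.go:.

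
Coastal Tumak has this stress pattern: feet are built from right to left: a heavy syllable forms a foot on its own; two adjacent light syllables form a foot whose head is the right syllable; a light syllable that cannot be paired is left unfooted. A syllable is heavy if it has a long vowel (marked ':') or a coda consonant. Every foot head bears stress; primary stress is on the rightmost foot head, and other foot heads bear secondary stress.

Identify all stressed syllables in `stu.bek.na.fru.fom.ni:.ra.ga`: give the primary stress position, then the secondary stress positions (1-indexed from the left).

Weights: 1 stu L, 2 bek H, 3 na L, 4 fru L, 5 fom H, 6 ni: H, 7 ra L, 8 ga L.
Parse right to left (heavy = foot alone; LL = one foot; stranded L unfooted): stu (ˈbek) (na.ˈfru) (ˈfom) (ˈni:) (ra.ˈga).
Foot heads: 2, 4, 5, 6, 8.
Primary stress on the rightmost head = syllable 8.
Secondary stress on 2, 4, 5, 6: stu.ˌbek.na.ˌfru.ˌfom.ˌni:.ra.ˈga.

primary 8, secondary 2, 4, 5, 6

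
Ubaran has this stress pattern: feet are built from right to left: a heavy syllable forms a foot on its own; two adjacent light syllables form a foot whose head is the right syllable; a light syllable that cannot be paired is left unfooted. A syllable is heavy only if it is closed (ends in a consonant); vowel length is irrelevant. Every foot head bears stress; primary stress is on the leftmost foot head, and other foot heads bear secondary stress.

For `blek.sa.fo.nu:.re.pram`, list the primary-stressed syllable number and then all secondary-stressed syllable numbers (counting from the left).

Weights: 1 blek H, 2 sa L, 3 fo L, 4 nu: L, 5 re L, 6 pram H.
Parse right to left (heavy = foot alone; LL = one foot; stranded L unfooted): (ˈblek) (sa.ˈfo) (nu:.ˈre) (ˈpram).
Foot heads: 1, 3, 5, 6.
Primary stress on the leftmost head = syllable 1.
Secondary stress on 3, 5, 6: ˈblek.sa.ˌfo.nu:.ˌre.ˌpram.

primary 1, secondary 3, 5, 6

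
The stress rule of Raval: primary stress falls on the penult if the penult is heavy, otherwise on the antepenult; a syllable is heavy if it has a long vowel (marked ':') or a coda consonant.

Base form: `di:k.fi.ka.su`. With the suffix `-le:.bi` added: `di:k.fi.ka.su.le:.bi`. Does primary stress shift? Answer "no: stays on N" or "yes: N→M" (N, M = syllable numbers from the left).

Base `di:k.fi.ka.su` (4 syllables):
  Weights: 2 fi L, 3 ka L, 4 su L.
  The penult (syllable 3, ka) is light, so stress falls on the antepenult (syllable 2, fi).
  → primary stress on syllable 2.
Suffixed `di:k.fi.ka.su.le:.bi` (6 syllables):
  Weights: 4 su L, 5 le: H, 6 bi L.
  The penult (syllable 5, le:) is heavy, so it takes stress.
  → primary stress on syllable 5.

yes: 2→5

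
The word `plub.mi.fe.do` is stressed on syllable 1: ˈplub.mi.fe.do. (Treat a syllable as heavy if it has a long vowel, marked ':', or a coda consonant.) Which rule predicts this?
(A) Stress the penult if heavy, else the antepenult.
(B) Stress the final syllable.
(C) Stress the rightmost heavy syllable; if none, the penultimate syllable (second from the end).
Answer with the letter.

Rule A → syllable 2 (observed: 1).
Rule B → syllable 4 (observed: 1).
Rule C → syllable 1 ✓.

C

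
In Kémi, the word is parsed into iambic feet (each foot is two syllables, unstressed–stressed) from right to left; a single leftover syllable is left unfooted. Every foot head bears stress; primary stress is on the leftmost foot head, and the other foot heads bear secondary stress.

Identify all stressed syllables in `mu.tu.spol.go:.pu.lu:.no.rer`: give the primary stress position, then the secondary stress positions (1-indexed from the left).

Parse right to left into iambic (σˈσ) feet: (mu.ˈtu) (spol.ˈgo:) (pu.ˈlu:) (no.ˈrer).
Foot heads (stressed positions): 2, 4, 6, 8.
End Rule Leftmost: primary stress on the leftmost head = syllable 2.
Secondary stress on 4, 6, 8: mu.ˈtu.spol.ˌgo:.pu.ˌlu:.no.ˌrer.

primary 2, secondary 4, 6, 8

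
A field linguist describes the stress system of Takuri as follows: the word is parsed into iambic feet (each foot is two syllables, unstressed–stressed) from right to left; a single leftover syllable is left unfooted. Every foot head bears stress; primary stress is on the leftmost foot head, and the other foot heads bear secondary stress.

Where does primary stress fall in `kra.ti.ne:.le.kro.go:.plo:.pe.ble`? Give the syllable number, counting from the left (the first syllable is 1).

3

Parse right to left into iambic (σˈσ) feet: kra (ti.ˈne:) (le.ˈkro) (go:.ˈplo:) (pe.ˈble). Syllable 1 is left unfooted.
Foot heads (stressed positions): 3, 5, 7, 9.
End Rule Leftmost: primary stress on the leftmost head = syllable 3.
Primary stress: syllable 3 → kra.ti.ˈne:.le.kro.go:.plo:.pe.ble.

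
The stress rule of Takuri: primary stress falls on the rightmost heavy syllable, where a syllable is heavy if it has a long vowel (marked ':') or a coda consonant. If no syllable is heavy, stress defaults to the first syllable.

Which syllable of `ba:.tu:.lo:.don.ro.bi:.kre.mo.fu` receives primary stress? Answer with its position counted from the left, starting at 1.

6

Weights: 1 ba: H, 2 tu: H, 3 lo: H, 4 don H, 5 ro L, 6 bi: H, 7 kre L, 8 mo L, 9 fu L.
Heavy syllables in the domain: 1, 2, 3, 4, 6. The rightmost is syllable 6 (bi:).
Primary stress: syllable 6 → ba:.tu:.lo:.don.ro.ˈbi:.kre.mo.fu.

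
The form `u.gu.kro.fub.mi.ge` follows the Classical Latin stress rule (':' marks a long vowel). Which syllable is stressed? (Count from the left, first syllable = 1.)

Classical Latin: stress the penult if heavy (long vowel or closed), else the antepenult.
Weights: 4 fub H, 5 mi L, 6 ge L.
The penult (syllable 5, mi) is light, so stress falls on the antepenult (syllable 4, fub).
Stress on syllable 4: u.gu.kro.ˈfub.mi.ge.

4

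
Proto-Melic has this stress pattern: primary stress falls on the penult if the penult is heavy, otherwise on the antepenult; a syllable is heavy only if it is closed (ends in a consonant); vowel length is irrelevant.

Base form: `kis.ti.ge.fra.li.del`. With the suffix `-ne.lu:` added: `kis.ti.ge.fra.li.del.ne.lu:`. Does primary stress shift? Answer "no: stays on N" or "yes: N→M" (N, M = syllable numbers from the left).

yes: 4→6

Base `kis.ti.ge.fra.li.del` (6 syllables):
  Weights: 4 fra L, 5 li L, 6 del H.
  The penult (syllable 5, li) is light, so stress falls on the antepenult (syllable 4, fra).
  → primary stress on syllable 4.
Suffixed `kis.ti.ge.fra.li.del.ne.lu:` (8 syllables):
  Weights: 6 del H, 7 ne L, 8 lu: L.
  The penult (syllable 7, ne) is light, so stress falls on the antepenult (syllable 6, del).
  → primary stress on syllable 6.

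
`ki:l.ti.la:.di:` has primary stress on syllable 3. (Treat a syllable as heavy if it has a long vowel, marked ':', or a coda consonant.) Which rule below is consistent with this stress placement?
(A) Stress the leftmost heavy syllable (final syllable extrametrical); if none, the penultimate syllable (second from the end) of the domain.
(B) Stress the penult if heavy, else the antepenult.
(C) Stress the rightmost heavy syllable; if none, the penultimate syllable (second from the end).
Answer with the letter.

B

Rule A → syllable 1 (observed: 3).
Rule B → syllable 3 ✓.
Rule C → syllable 4 (observed: 3).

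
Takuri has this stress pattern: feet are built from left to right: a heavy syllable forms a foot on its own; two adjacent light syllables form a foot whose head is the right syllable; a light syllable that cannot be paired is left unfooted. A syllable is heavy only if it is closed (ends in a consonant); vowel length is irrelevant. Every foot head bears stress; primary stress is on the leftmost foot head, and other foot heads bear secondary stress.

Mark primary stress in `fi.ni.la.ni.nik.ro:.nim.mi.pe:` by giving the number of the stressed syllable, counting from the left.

Weights: 1 fi L, 2 ni L, 3 la L, 4 ni L, 5 nik H, 6 ro: L, 7 nim H, 8 mi L, 9 pe: L.
Parse left to right (heavy = foot alone; LL = one foot; stranded L unfooted): (fi.ˈni) (la.ˈni) (ˈnik) ro: (ˈnim) (mi.ˈpe:).
Foot heads: 2, 4, 5, 7, 9.
Primary stress on the leftmost head = syllable 2.
Primary stress: syllable 2 → fi.ˈni.la.ni.nik.ro:.nim.mi.pe:.

2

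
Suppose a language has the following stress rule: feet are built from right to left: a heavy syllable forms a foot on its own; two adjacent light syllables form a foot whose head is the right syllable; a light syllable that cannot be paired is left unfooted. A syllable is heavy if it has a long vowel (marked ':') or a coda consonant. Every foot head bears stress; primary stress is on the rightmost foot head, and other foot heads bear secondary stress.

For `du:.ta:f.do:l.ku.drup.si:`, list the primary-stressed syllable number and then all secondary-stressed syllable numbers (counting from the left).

primary 6, secondary 1, 2, 3, 5

Weights: 1 du: H, 2 ta:f H, 3 do:l H, 4 ku L, 5 drup H, 6 si: H.
Parse right to left (heavy = foot alone; LL = one foot; stranded L unfooted): (ˈdu:) (ˈta:f) (ˈdo:l) ku (ˈdrup) (ˈsi:).
Foot heads: 1, 2, 3, 5, 6.
Primary stress on the rightmost head = syllable 6.
Secondary stress on 1, 2, 3, 5: ˌdu:.ˌta:f.ˌdo:l.ku.ˌdrup.ˈsi:.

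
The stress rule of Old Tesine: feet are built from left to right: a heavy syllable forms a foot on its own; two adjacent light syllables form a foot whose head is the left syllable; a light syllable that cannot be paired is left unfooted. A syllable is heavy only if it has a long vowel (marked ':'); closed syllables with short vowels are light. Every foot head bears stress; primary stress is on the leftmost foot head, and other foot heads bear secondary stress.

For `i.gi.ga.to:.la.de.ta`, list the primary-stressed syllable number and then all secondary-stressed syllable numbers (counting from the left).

primary 1, secondary 4, 5

Weights: 1 i L, 2 gi L, 3 ga L, 4 to: H, 5 la L, 6 de L, 7 ta L.
Parse left to right (heavy = foot alone; LL = one foot; stranded L unfooted): (ˈi.gi) ga (ˈto:) (ˈla.de) ta.
Foot heads: 1, 4, 5.
Primary stress on the leftmost head = syllable 1.
Secondary stress on 4, 5: ˈi.gi.ga.ˌto:.ˌla.de.ta.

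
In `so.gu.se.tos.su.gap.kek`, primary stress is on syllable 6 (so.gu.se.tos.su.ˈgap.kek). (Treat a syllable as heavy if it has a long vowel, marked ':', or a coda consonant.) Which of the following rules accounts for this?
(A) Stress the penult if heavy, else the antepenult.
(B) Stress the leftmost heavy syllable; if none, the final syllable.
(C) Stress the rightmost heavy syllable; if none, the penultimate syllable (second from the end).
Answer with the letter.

A

Rule A → syllable 6 ✓.
Rule B → syllable 4 (observed: 6).
Rule C → syllable 7 (observed: 6).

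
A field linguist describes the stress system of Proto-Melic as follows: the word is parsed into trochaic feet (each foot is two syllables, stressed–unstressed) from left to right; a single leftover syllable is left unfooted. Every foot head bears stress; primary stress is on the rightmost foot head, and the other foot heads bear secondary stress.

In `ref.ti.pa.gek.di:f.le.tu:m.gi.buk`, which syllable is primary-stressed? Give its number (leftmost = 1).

7

Parse left to right into trochaic (ˈσσ) feet: (ˈref.ti) (ˈpa.gek) (ˈdi:f.le) (ˈtu:m.gi) buk. Syllable 9 is left unfooted.
Foot heads (stressed positions): 1, 3, 5, 7.
End Rule Rightmost: primary stress on the rightmost head = syllable 7.
Primary stress: syllable 7 → ref.ti.pa.gek.di:f.le.ˈtu:m.gi.buk.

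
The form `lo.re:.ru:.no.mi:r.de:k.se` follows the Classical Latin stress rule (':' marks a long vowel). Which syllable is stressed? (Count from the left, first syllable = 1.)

6

Classical Latin: stress the penult if heavy (long vowel or closed), else the antepenult.
Weights: 5 mi:r H, 6 de:k H, 7 se L.
The penult (syllable 6, de:k) is heavy, so it takes stress.
Stress on syllable 6: lo.re:.ru:.no.mi:r.ˈde:k.se.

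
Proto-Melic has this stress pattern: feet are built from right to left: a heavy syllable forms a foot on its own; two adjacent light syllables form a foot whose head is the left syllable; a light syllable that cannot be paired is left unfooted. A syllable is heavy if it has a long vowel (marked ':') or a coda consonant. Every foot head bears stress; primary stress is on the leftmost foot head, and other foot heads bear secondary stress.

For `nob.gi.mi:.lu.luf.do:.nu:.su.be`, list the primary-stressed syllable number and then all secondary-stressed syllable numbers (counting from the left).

Weights: 1 nob H, 2 gi L, 3 mi: H, 4 lu L, 5 luf H, 6 do: H, 7 nu: H, 8 su L, 9 be L.
Parse right to left (heavy = foot alone; LL = one foot; stranded L unfooted): (ˈnob) gi (ˈmi:) lu (ˈluf) (ˈdo:) (ˈnu:) (ˈsu.be).
Foot heads: 1, 3, 5, 6, 7, 8.
Primary stress on the leftmost head = syllable 1.
Secondary stress on 3, 5, 6, 7, 8: ˈnob.gi.ˌmi:.lu.ˌluf.ˌdo:.ˌnu:.ˌsu.be.

primary 1, secondary 3, 5, 6, 7, 8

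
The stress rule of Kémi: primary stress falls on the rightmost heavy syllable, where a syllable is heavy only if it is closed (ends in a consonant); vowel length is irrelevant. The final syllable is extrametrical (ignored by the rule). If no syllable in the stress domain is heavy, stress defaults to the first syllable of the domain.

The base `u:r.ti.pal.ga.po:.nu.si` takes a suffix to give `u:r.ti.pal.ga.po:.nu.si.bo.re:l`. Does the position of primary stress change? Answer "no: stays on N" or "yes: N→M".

Base `u:r.ti.pal.ga.po:.nu.si` (7 syllables):
  The final syllable (7, si) is extrametrical; the stress domain is syllables 1–6.
  Weights: 1 u:r H, 2 ti L, 3 pal H, 4 ga L, 5 po: L, 6 nu L.
  Heavy syllables in the domain: 1, 3. The rightmost is syllable 3 (pal).
  → primary stress on syllable 3.
Suffixed `u:r.ti.pal.ga.po:.nu.si.bo.re:l` (9 syllables):
  The final syllable (9, re:l) is extrametrical; the stress domain is syllables 1–8.
  Weights: 1 u:r H, 2 ti L, 3 pal H, 4 ga L, 5 po: L, 6 nu L, 7 si L, 8 bo L.
  Heavy syllables in the domain: 1, 3. The rightmost is syllable 3 (pal).
  → primary stress on syllable 3.

no: stays on 3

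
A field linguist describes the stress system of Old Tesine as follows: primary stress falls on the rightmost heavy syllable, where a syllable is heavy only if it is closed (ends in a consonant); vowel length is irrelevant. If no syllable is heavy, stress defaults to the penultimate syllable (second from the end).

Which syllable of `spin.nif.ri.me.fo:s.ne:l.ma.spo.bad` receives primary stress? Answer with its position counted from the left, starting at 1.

9

Weights: 1 spin H, 2 nif H, 3 ri L, 4 me L, 5 fo:s H, 6 ne:l H, 7 ma L, 8 spo L, 9 bad H.
Heavy syllables in the domain: 1, 2, 5, 6, 9. The rightmost is syllable 9 (bad).
Primary stress: syllable 9 → spin.nif.ri.me.fo:s.ne:l.ma.spo.ˈbad.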